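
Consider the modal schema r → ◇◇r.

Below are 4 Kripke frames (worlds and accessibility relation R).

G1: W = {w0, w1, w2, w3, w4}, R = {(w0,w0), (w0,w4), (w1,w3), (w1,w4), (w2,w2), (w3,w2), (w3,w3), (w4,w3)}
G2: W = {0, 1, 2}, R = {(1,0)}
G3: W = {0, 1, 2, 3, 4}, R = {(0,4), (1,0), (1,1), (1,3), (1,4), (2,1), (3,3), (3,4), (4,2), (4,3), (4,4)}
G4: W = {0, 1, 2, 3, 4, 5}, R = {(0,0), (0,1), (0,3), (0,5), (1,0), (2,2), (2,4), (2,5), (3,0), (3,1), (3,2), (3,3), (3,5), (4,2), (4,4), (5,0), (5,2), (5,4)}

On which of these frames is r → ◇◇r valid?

G4

Frame correspondent (Sahlqvist): ∀x ∃w (x = w ∧ xR²w) — i.e. a generalized confluence (Geach) condition.
G1: fails — at w1 but no w with w1=w and w1R²w.
G2: fails — at 0 but no w with 0=w and 0R²w.
G3: fails — at 0 but no w with 0=w and 0R²w.
G4: holds.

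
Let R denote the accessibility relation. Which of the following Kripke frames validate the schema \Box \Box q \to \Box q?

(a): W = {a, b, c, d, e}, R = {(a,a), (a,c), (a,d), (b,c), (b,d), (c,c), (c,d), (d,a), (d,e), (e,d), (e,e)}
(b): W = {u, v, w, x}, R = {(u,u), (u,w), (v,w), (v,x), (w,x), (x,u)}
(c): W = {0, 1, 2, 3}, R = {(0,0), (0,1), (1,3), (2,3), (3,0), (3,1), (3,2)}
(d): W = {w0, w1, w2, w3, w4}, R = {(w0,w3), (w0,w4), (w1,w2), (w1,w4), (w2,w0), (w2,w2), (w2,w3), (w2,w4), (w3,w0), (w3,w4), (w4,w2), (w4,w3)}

The schema corresponds to density: \forall x \forall y (Rxy \to \exists z (Rxz \wedge Rzy)).
(a): ✓.
(b): fails — Rwx but no z with Rwz and Rzx.
(c): fails — R32 but no z with R3z and Rz2.
(d): fails — Rw3w0 but no z with Rw3z and Rzw0.
Valid on: (a).

(a)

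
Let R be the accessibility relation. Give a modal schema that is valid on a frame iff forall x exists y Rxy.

This is seriality; the standard corresponding axiom is D: □r → ◇r.
Suppose □r→◇r is valid. At any x set V(r)=W. Then □r at x, so ◇r at x, so x has a successor.

□r → ◇r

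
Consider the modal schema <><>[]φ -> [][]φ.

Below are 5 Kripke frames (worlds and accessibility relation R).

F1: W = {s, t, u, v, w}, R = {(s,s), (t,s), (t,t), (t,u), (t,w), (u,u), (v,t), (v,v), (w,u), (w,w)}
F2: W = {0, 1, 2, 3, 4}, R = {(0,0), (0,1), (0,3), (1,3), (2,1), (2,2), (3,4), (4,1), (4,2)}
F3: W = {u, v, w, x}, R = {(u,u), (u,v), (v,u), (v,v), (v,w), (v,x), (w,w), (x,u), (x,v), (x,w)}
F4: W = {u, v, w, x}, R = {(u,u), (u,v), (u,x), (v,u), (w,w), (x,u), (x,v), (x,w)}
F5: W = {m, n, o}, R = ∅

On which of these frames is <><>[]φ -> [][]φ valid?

The schema corresponds to a generalized confluence (Geach) condition: forall x forall y forall z ((x R^2 y & x R^2 z) -> exists w (yRw & z = w)).
F1: fails — tR²s, tR²t but no w* with sRw* and t=w*.
F2: fails — 0R²0, 0R²4 but no w with 0Rw and 4=w.
F3: fails — uR²u, uR²w but no t with uRt and w=t.
F4: fails — uR²u, uR²w but no t with uRt and w=t.
F5: satisfies the condition.

F5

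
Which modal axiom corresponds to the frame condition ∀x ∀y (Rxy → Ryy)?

A defining formula is □(□q → q) (the T□ axiom).
Suppose □(□q→q) is valid. Take Rxy and set V(q)={w : Ryw}. Then at y, □q holds; since □(□q→q) at x, □q→q at y, so q at y, i.e. Ryy.

□(□q → q)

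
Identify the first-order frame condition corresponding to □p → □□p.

Transitivity

This schema is the 4 axiom.
It corresponds to transitivity: ∀x ∀y ∀z (Rxy ∧ Ryz → Rxz).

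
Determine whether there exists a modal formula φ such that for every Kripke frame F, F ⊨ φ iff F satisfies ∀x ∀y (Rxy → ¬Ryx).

No — not modally definable

Any modally definable frame class is closed under surjective bounded morphisms.
The 5-cycle (worlds a,b,c,d,e with a→b→c→d→e→a) is asymmetric. Mapping every world to a single reflexive point • is a surjective bounded morphism, and the reflexive point is not asymmetric (R•• but asymmetry requires ¬R••).
Hence asymmetry is not modally definable.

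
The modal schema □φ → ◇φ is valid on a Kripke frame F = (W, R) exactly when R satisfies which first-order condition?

Suppose □φ→◇φ is valid. At any x set V(φ)=W. Then □φ at x, so ◇φ at x, so x has a successor.
Conversely, on a frame with seriality the schema holds at every world under every valuation.
So the correspondent is seriality.

Seriality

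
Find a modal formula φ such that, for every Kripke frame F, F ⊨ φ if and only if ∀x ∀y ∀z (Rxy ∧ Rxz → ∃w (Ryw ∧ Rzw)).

◇□q → □◇q

The condition is convergence. The .2 schema ◇□q → □◇q defines it.
Suppose ◇□q→□◇q is valid. Take Rxy, Rxz and set V(q)={w : Ryw}. Then □q at y so ◇□q at x, so □◇q at x, so ◇q at z, giving w with Rzw and Ryw.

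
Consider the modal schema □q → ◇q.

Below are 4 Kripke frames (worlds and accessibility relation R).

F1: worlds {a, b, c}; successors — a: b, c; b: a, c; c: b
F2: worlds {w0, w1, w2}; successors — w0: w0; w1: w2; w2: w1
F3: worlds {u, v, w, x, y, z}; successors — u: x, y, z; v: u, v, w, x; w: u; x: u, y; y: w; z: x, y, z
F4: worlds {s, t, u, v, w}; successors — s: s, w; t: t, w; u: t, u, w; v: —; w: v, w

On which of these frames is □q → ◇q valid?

F1, F2, F3

Frame correspondent (Sahlqvist): ∀x ∃y Rxy — i.e. seriality.
F1: ✓.
F2: ✓.
F3: ✓.
F4: fails — world v has no successor.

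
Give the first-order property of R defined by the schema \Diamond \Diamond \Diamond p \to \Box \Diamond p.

This is a Sahlqvist (Geach-type) schema ◇^3□^0p → □^1◇^1p.
First-order correspondent: \forall x \forall y \forall z ((x R^3 y \wedge xRz) \to \exists w (y = w \wedge zRw)).

\forall x \forall y \forall z ((x R^3 y \wedge xRz) \to \exists w (y = w \wedge zRw))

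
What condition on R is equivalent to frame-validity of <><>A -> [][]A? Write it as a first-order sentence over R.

This is a Sahlqvist (Geach-type) schema ◇^2□^0A → □^2◇^0A.
Minimal-valuation argument: fix x; take any y with xR^2y and any z with xR^2z. Set V(A) to the set of worlds R-reachable from y in exactly 0 steps. Then □^0A holds at y, so the antecedent holds at x; validity forces ◇^0A at z, giving a w with zR^0w and yR^0w.
First-order correspondent: forall x forall y forall z ((x R^2 y & x R^2 z) -> exists w (y = w & z = w)).

forall x forall y forall z ((x R^2 y & x R^2 z) -> exists w (y = w & z = w))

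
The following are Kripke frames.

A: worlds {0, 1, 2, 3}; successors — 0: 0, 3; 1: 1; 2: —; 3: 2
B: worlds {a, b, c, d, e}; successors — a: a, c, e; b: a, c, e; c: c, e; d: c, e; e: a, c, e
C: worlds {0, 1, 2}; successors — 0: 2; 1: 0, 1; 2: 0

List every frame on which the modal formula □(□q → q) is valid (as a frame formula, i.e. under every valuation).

The schema corresponds to shift-reflexivity: ∀x ∀y (Rxy → Ryy).
A: fails — R32 but not R22.
B: condition met.
C: fails — R10 but not R00.

B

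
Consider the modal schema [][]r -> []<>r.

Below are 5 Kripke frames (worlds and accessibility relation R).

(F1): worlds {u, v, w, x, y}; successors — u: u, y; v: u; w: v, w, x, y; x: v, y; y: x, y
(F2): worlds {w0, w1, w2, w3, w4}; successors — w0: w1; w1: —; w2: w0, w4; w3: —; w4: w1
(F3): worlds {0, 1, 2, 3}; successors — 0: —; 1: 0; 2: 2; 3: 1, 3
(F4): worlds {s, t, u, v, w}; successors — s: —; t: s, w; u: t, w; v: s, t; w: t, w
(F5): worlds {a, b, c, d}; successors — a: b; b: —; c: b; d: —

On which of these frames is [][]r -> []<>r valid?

(F1)

Frame correspondent (Sahlqvist): forall x forall z (xRz -> exists w (x R^2 w & zRw)) — i.e. a generalized confluence (Geach) condition.
(F1): ✓.
(F2): fails — w0Rw1 but no w with w0R²w and w1Rw.
(F3): fails — 1R0 but no w with 1R²w and 0Rw.
(F4): fails — tRs but no w* with tR²w* and sRw*.
(F5): fails — aRb but no w with aR²w and bRw.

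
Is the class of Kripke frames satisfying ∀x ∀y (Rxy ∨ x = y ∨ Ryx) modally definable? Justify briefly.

No

If a class were modally definable it would be closed under disjoint unions (Goldblatt–Thomason).
Take 2 disjoint single-world reflexive frames: each is trivially connected, but their disjoint union has 2 worlds with no edge between distinct components, so it is not connected.
So the class is not modally definable.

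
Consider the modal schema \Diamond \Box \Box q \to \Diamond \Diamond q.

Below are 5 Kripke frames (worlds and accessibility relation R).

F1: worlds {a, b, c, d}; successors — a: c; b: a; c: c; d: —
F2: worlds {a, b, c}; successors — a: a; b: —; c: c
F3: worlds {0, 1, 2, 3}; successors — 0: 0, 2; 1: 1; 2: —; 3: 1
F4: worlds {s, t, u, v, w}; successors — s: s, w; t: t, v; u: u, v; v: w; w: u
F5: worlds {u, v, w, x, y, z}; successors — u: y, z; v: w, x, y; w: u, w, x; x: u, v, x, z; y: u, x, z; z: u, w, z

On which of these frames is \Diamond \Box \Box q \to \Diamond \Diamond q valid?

F1, F2, F5

This is the axiom for a generalized confluence (Geach) condition; its first-order frame correspondent is \forall x \forall y (xRy \to \exists w (y R^2 w \wedge x R^2 w)).
F1: holds.
F2: holds.
F3: fails — 0R2 but no w with 2R²w and 0R²w.
F4: fails — tRv but no w* with vR²w* and tR²w*.
F5: holds.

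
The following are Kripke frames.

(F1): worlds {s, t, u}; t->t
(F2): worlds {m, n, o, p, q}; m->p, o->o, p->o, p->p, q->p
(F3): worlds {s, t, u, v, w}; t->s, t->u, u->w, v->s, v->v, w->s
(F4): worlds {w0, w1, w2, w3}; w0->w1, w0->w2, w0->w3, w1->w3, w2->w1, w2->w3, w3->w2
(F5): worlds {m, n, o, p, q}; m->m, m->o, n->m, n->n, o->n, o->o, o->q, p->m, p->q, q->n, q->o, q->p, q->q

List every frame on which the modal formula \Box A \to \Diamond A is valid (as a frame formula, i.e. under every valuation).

(F4), (F5)

This is the axiom for seriality; its first-order frame correspondent is \forall x \exists y Rxy.
(F1): fails — world s has no successor.
(F2): fails — world n has no successor.
(F3): fails — world s has no successor.
(F4): ✓.
(F5): ✓.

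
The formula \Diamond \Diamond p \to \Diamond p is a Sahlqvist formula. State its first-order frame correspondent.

transitivity

Replacing p by ¬p and contraposing gives the equivalent schema □p → □□p.
Suppose □p→□□p is valid. Take Rxy, Ryz and set V(p)={w : Rxw}. Then □p at x, so □□p at x, so □p at y, so p at z, i.e. Rxz.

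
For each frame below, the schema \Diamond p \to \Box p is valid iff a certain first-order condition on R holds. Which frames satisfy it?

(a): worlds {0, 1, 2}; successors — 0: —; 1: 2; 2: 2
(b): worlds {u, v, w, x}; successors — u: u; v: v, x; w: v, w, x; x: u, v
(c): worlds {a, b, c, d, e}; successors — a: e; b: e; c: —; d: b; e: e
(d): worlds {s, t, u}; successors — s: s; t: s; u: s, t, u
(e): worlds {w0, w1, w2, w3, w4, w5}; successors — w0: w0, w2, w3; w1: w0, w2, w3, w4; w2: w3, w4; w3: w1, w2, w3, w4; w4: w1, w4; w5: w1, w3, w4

(a), (c)

This is the axiom for partial functionality; its first-order frame correspondent is \forall x \forall y \forall z (Rxy \wedge Rxz \to y = z).
(a): condition met.
(b): fails — v sees both v and x.
(c): condition met.
(d): fails — u sees both s and t.
(e): fails — w0 sees both w0 and w2.
Valid on: (a), (c).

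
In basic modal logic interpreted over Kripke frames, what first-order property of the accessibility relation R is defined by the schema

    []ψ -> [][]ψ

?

Suppose □ψ→□□ψ is valid. Take Rxy, Ryz and set V(ψ)={w : Rxw}. Then □ψ at x, so □□ψ at x, so □ψ at y, so ψ at z, i.e. Rxz.

transitivity: forall x forall y forall z (Rxy & Ryz -> Rxz)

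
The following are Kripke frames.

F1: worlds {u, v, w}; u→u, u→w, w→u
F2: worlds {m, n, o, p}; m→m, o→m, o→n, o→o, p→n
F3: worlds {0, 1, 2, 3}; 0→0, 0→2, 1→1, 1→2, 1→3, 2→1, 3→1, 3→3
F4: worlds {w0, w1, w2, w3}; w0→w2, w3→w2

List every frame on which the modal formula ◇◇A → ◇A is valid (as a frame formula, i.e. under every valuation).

This is the axiom for a generalized confluence (Geach) condition; its first-order frame correspondent is ∀x ∀y (xR²y → ∃w (y = w ∧ xRw)).
F1: fails — wR²w but no t with w=t and wRt.
F2: satisfies the condition.
F3: fails — 0R²1 but no w with 1=w and 0Rw.
F4: satisfies the condition.

F2, F4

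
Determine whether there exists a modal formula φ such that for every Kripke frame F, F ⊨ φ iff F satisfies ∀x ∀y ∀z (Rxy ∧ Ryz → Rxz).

The condition is transitivity. A defining modal formula is □p → □□p.
Suppose □p→□□p is valid. Take Rxy, Ryz and set V(p)={w : Rxw}. Then □p at x, so □□p at x, so □p at y, so p at z, i.e. Rxz.

Yes — defined by □p → □□p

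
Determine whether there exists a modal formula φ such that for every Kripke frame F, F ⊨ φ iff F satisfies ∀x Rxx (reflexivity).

This is a Sahlqvist condition; the T axiom □r → r defines it.
Suppose □r→r is valid. At any x set V(r)={w : Rxw}. Then □r holds at x, so r holds at x, i.e. Rxx.

Yes, by □r → r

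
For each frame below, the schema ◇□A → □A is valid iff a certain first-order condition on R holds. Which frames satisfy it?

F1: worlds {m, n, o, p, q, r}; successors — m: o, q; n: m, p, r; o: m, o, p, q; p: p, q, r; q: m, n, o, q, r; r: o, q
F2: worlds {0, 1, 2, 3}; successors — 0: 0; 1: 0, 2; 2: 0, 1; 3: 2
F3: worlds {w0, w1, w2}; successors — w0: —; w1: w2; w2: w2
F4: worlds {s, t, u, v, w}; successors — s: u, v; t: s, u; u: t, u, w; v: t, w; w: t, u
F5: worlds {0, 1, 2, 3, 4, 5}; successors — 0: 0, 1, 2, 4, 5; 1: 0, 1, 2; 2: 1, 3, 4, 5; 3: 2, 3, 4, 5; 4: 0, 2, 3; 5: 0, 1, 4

Frame correspondent (Sahlqvist): ∀x ∀y ∀z (Rxy ∧ Rxz → Ryz) — i.e. the Euclidean property.
F1: fails — Rnm and Rnm but not Rmm.
F2: fails — R10 and R12 but not R02.
F3: holds.
F4: fails — Rsv and Rsv but not Rvv.
F5: fails — R01 and R04 but not R14.
Valid on: F3.

F3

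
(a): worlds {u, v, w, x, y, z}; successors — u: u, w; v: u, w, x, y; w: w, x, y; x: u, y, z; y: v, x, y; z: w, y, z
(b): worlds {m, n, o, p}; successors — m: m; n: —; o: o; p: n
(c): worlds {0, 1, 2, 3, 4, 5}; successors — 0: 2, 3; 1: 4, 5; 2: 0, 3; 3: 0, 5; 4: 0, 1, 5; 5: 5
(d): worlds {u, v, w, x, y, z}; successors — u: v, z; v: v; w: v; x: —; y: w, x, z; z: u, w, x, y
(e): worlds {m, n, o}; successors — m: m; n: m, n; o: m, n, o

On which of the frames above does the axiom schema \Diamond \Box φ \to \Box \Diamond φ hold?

The schema corresponds to convergence: \forall x \forall y \forall z (Rxy \wedge Rxz \to \exists w (Ryw \wedge Rzw)).
(a): fails — Rvu and Rvy but u and y have no common successor.
(b): fails — Rpn and Rpn but n and n have no common successor.
(c): fails — R23 and R20 but 3 and 0 have no common successor.
(d): fails — Ruv and Ruz but v and z have no common successor.
(e): condition met.

(e)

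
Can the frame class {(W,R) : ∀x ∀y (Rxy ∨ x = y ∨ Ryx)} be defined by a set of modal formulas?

Not modally definable

Modal frame validity is preserved under disjoint unions.
Take 2 disjoint single-world reflexive frames: each is trivially connected, but their disjoint union has 2 worlds with no edge between distinct components, so it is not connected.
So the class is not modally definable.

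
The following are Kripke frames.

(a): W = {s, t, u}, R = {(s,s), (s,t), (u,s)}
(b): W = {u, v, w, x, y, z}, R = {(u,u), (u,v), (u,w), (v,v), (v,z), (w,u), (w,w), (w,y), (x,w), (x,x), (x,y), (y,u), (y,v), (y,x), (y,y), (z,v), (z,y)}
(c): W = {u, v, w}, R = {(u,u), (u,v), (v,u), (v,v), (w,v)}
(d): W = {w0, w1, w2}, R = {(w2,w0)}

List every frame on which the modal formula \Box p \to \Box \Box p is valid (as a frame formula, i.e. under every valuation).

(d)

The schema corresponds to transitivity: \forall x \forall y \forall z (Rxy \wedge Ryz \to Rxz).
(a): fails — Rus and Rst but not Rut.
(b): fails — Ruv and Rvz but not Ruz.
(c): fails — Rwv and Rvu but not Rwu.
(d): holds.
Valid on: (d).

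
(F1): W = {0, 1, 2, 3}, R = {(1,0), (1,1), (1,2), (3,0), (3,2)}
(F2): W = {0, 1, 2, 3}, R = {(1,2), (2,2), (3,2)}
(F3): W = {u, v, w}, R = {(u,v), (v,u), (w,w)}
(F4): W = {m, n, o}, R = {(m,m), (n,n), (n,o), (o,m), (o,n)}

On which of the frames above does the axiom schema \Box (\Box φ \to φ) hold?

(F2)

This is the axiom for shift-reflexivity; its first-order frame correspondent is \forall x \forall y (Rxy \to Ryy).
(F1): fails — R10 but not R00.
(F2): condition met.
(F3): fails — Ruv but not Rvv.
(F4): fails — Rno but not Roo.
Valid on: (F2).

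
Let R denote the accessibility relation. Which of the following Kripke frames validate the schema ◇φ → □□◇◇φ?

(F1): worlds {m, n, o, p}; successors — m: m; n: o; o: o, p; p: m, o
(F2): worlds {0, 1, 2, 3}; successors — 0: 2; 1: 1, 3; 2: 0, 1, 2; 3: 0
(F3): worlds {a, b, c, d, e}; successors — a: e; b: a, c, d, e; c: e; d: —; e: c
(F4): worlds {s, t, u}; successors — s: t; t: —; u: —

(F4)

The schema corresponds to a generalized confluence (Geach) condition: ∀x ∀y ∀z ((xRy ∧ xR²z) → ∃w (y = w ∧ zR²w)).
(F1): fails — oRo, oR²m but no w with o=w and mR²w.
(F2): fails — 0R2, 0R²1 but no w with 2=w and 1R²w.
(F3): fails — aRe, aR²c but no w with e=w and cR²w.
(F4): condition met.
Valid on: (F4).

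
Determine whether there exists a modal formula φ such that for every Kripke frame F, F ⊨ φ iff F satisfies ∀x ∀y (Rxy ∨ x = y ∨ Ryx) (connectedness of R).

No

If a class were modally definable it would be closed under disjoint unions (Goldblatt–Thomason).
Take 4 disjoint single-world reflexive frames: each is trivially connected, but their disjoint union has 4 worlds with no edge between distinct components, so it is not connected.
So no modal formula (or set of formulas) defines exactly the connected frames.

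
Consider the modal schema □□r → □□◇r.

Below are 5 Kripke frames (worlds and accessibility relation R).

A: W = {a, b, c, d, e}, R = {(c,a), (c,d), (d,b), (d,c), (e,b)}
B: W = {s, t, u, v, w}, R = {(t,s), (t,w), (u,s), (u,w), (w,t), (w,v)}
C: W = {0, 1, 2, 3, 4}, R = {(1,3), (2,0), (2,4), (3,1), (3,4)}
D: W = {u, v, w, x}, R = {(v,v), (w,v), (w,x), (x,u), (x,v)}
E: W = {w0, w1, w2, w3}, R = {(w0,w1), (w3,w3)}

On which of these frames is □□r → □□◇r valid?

E

The schema corresponds to a generalized confluence (Geach) condition: ∀x ∀z (xR²z → ∃w (xR²w ∧ zRw)).
A: fails — cR²b but no w with cR²w and bRw.
B: fails — tR²t but no w* with tR²w* and tRw*.
C: fails — 1R²1 but no w with 1R²w and 1Rw.
D: fails — wR²u but no t with wR²t and uRt.
E: holds.
Valid on: E.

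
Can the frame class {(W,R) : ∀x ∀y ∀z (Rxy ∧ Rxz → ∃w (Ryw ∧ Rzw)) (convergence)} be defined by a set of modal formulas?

Yes, by ◇□q → □◇q

Yes: it is convergence, defined by the .2 schema ◇□q → □◇q.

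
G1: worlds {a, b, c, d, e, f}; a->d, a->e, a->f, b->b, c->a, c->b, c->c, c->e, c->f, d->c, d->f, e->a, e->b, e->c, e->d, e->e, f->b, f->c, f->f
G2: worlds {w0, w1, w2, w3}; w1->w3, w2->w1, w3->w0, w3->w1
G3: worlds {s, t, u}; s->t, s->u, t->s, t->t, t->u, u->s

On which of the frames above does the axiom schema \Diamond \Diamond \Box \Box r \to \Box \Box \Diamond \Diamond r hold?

This is the axiom for a generalized confluence (Geach) condition; its first-order frame correspondent is \forall x \forall y \forall z ((x R^2 y \wedge x R^2 z) \to \exists w (y R^2 w \wedge z R^2 w)).
G1: ✓.
G2: fails — w1R²w0, w1R²w0 but no w with w0R²w and w0R²w.
G3: ✓.
Valid on: G1, G3.

G1, G3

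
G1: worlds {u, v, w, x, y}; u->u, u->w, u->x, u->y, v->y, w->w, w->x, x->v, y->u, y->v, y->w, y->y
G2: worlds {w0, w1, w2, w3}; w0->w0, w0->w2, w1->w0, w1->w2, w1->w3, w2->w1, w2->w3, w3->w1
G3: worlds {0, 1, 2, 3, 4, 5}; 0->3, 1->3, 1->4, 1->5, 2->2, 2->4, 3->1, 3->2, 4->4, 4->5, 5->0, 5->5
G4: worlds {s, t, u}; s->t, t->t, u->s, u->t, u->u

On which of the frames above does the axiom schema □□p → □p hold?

This is the axiom for density; its first-order frame correspondent is ∀x ∀y (Rxy → ∃z (Rxz ∧ Rzy)).
G1: fails — Rxv but no z with Rxz and Rzv.
G2: fails — Rw3w1 but no z with Rw3z and Rzw1.
G3: fails — R31 but no z with R3z and Rz1.
G4: satisfies the condition.
Valid on: G4.

G4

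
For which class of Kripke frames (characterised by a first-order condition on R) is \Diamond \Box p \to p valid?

Symmetry

This is a form of the B axiom.
Its frame correspondent is symmetry — \forall x \forall y (Rxy \to Ryx).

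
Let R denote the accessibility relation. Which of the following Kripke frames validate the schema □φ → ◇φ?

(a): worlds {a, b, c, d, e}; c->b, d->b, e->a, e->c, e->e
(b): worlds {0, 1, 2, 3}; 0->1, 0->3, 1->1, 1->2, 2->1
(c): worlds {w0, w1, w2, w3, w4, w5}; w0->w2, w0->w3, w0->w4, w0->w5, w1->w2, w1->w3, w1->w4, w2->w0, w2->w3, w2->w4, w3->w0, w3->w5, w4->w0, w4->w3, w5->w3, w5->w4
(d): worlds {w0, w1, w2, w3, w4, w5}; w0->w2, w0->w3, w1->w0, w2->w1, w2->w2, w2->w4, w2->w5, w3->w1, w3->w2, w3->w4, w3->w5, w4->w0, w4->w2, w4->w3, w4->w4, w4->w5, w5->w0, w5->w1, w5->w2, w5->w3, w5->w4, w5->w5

Frame correspondent (Sahlqvist): ∀x ∃y Rxy — i.e. seriality.
(a): fails — world a has no successor.
(b): fails — world 3 has no successor.
(c): ✓.
(d): ✓.

(c), (d)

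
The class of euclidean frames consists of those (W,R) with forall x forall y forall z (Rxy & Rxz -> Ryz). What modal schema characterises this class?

A defining formula is ◇ψ → □◇ψ (the 5 axiom).
Suppose ◇ψ→□◇ψ is valid. Take Rxy, Rxz and set V(ψ)={y}. Then ◇ψ at x, so □◇ψ at x, so ◇ψ at z, so some w with Rzw has ψ; w=y, i.e. Rzy. By symmetry of the argument, Ryz.

◇ψ → □◇ψ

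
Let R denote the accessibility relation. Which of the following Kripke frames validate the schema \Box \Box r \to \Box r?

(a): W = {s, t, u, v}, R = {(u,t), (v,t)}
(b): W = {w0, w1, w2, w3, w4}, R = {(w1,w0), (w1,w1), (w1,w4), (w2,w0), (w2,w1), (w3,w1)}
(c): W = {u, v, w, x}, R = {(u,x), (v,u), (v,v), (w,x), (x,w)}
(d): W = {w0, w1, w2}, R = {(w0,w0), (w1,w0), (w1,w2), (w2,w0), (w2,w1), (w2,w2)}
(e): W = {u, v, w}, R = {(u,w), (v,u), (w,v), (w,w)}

(b), (d)

The schema corresponds to density: \forall x \forall y (Rxy \to \exists z (Rxz \wedge Rzy)).
(a): fails — Rvt but no z with Rvz and Rzt.
(b): holds.
(c): fails — Rxw but no z with Rxz and Rzw.
(d): holds.
(e): fails — Rvu but no z with Rvz and Rzu.
Valid on: (b), (d).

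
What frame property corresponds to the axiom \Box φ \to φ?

Suppose □φ→φ is valid. At any x set V(φ)={w : Rxw}. Then □φ holds at x, so φ holds at x, i.e. Rxx.

Reflexivity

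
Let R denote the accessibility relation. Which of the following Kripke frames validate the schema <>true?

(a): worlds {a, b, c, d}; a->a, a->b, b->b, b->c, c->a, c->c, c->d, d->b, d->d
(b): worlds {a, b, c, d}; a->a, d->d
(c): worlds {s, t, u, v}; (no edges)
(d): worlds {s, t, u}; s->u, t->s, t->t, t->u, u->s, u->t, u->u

The schema corresponds to seriality: forall x exists y Rxy.
(a): holds.
(b): fails — world b has no successor.
(c): fails — world s has no successor.
(d): holds.

(a), (d)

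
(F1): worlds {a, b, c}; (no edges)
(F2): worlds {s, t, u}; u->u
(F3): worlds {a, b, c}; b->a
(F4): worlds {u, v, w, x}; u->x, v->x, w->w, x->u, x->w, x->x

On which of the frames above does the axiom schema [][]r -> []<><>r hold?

Frame correspondent (Sahlqvist): forall x forall z (xRz -> exists w (x R^2 w & z R^2 w)) — i.e. a generalized confluence (Geach) condition.
(F1): holds.
(F2): holds.
(F3): fails — bRa but no w with bR²w and aR²w.
(F4): holds.
Valid on: (F1), (F2), (F4).

(F1), (F2), (F4)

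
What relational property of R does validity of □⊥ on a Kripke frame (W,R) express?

emptiness of R

□⊥ is valid iff no world has any successor (otherwise □⊥ fails at any world with one).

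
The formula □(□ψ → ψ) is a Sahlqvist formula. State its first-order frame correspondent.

Suppose □(□ψ→ψ) is valid. Take Rxy and set V(ψ)={w : Ryw}. Then at y, □ψ holds; since □(□ψ→ψ) at x, □ψ→ψ at y, so ψ at y, i.e. Ryy.
The converse is a direct semantic check.
Frame condition: ∀x ∀y (Rxy → Ryy).

shift-reflexivity: ∀x ∀y (Rxy → Ryy)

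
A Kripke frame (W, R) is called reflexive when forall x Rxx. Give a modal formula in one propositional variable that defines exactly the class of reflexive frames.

A defining formula is □ψ → ψ (the T axiom).

□ψ → ψ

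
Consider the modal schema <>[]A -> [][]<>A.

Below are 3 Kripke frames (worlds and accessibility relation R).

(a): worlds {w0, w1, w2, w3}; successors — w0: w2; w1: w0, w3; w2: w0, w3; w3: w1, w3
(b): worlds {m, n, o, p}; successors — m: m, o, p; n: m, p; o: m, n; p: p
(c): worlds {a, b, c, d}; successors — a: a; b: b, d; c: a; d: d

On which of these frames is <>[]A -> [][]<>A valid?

(c)

Frame correspondent (Sahlqvist): forall x forall y forall z ((xRy & x R^2 z) -> exists w (yRw & zRw)) — i.e. a generalized confluence (Geach) condition.
(a): fails — w0Rw2, w0R²w0 but no w with w2Rw and w0Rw.
(b): fails — mRo, mR²p but no w with oRw and pRw.
(c): condition met.
Valid on: (c).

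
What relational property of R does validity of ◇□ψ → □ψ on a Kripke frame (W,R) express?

the Euclidean property

Replacing ψ by ¬ψ and contraposing gives the equivalent schema ◇ψ → □◇ψ.
Suppose ◇ψ→□◇ψ is valid. Take Rxy, Rxz and set V(ψ)={y}. Then ◇ψ at x, so □◇ψ at x, so ◇ψ at z, so some w with Rzw has ψ; w=y, i.e. Rzy. By symmetry of the argument, Ryz.
Conversely, on a frame with the Euclidean property the schema holds at every world under every valuation.
Frame condition: ∀x ∀y ∀z (Rxy ∧ Rxz → Ryz).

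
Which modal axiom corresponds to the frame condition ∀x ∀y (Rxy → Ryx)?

ψ → □◇ψ

The condition is symmetry. The B schema ψ → □◇ψ defines it.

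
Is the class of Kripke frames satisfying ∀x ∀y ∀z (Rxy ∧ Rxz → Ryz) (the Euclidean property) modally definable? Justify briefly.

Yes: it is the Euclidean property, defined by the 5 schema ◇p → □◇p.
Suppose ◇p→□◇p is valid. Take Rxy, Rxz and set V(p)={y}. Then ◇p at x, so □◇p at x, so ◇p at z, so some w with Rzw has p; w=y, i.e. Rzy. By symmetry of the argument, Ryz.

Yes — defined by ◇p → □◇p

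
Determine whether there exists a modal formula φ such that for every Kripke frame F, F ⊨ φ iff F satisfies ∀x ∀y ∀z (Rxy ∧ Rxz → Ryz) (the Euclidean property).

The condition is the Euclidean property. A defining modal formula is ◇p → □◇p.

Definable; ◇p → □◇p defines it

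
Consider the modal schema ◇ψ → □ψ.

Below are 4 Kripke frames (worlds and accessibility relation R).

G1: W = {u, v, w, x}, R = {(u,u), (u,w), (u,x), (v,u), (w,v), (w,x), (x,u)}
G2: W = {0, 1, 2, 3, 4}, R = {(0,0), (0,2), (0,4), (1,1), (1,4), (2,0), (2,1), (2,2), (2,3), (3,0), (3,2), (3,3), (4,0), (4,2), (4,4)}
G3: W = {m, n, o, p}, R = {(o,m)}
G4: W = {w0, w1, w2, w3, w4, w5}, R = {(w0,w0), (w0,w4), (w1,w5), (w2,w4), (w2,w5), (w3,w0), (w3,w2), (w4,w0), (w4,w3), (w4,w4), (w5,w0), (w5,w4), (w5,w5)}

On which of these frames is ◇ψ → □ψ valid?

The schema corresponds to partial functionality: ∀x ∀y ∀z (Rxy ∧ Rxz → y = z).
G1: fails — u sees both u and w.
G2: fails — 0 sees both 0 and 2.
G3: holds.
G4: fails — w0 sees both w0 and w4.
Valid on: G3.

G3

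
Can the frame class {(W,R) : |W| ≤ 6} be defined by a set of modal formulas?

Any modally definable frame class is closed under disjoint unions.
Any modal formula valid on each of 7 disjoint one-world frames is valid on their disjoint union (validity is preserved under disjoint unions). Each one-world frame has |W|=1≤6, but the union has |W|=7.
Hence having at most 6 worlds is not modally definable.

No — not modally definable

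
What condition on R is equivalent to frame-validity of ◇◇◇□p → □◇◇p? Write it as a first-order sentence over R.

∀x ∀y ∀z ((xR³y ∧ xRz) → ∃w (yRw ∧ zR²w))

This is a Sahlqvist (Geach-type) schema ◇^3□^1p → □^1◇^2p.
First-order correspondent: ∀x ∀y ∀z ((xR³y ∧ xRz) → ∃w (yRw ∧ zR²w)).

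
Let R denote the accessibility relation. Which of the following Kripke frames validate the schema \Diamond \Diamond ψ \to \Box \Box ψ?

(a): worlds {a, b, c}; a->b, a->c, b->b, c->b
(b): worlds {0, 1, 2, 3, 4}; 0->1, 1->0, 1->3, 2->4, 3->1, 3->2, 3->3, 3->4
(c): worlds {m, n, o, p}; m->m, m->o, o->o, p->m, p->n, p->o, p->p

(a)

This is the axiom for a generalized confluence (Geach) condition; its first-order frame correspondent is \forall x \forall y \forall z ((x R^2 y \wedge x R^2 z) \to \exists w (y = w \wedge z = w)).
(a): satisfies the condition.
(b): fails — 0R²0, 0R²3 but 0 ≠ 3.
(c): fails — mR²m, mR²o but m ≠ o.
Valid on: (a).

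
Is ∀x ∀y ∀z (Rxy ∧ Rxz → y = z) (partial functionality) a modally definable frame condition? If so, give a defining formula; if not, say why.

The condition is partial functionality. A defining modal formula is ◇p → □p.
Suppose ◇p→□p is valid. Take Rxy, Rxz and set V(p)={y}. Then ◇p at x, so □p at x, so p at z, i.e. z=y.

Yes, by ◇p → □p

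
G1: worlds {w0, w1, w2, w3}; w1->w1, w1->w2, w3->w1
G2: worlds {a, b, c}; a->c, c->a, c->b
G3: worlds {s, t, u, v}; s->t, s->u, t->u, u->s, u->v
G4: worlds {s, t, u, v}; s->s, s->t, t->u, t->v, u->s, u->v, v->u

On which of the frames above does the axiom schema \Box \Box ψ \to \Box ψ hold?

G1

This is the axiom for density; its first-order frame correspondent is \forall x \forall y (Rxy \to \exists z (Rxz \wedge Rzy)).
G1: condition met.
G2: fails — Rac but no z with Raz and Rzc.
G3: fails — Ruv but no z with Ruz and Rzv.
G4: fails — Ruv but no z with Ruz and Rzv.
Valid on: G1.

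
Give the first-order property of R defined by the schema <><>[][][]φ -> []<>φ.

forall x forall y forall z ((x R^2 y & xRz) -> exists w (y R^3 w & zRw))

This is a Sahlqvist (Geach-type) schema ◇^2□^3φ → □^1◇^1φ.
First-order correspondent: forall x forall y forall z ((x R^2 y & xRz) -> exists w (y R^3 w & zRw)).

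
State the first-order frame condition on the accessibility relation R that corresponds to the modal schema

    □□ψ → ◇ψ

This is a Sahlqvist (Geach-type) schema ◇^0□^2ψ → □^0◇^1ψ.
Minimal-valuation argument: fix x; take any y with xR^0y and any z with xR^0z. Set V(ψ) to the set of worlds R-reachable from y in exactly 2 steps. Then □^2ψ holds at y, so the antecedent holds at x; validity forces ◇^1ψ at z, giving a w with zR^1w and yR^2w.
First-order correspondent: ∀x ∃w (xR²w ∧ xRw).

∀x ∃w (xR²w ∧ xRw)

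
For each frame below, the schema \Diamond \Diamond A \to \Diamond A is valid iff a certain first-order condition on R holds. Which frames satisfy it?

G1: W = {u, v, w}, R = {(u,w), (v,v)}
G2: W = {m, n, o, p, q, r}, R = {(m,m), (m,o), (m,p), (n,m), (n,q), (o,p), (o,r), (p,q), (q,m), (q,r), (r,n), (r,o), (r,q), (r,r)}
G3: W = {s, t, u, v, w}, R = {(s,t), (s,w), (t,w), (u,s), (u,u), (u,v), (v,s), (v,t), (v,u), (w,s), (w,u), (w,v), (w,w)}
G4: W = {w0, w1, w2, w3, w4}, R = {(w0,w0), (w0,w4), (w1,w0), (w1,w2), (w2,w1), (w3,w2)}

G1

Frame correspondent (Sahlqvist): \forall x \forall y \forall z (Rxy \wedge Ryz \to Rxz) — i.e. transitivity.
G1: condition met.
G2: fails — Rop and Rpq but not Roq.
G3: fails — Ruv and Rvt but not Rut.
G4: fails — Rw1w2 and Rw2w1 but not Rw1w1.
Valid on: G1.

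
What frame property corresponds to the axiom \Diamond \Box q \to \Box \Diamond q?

Convergence

Suppose ◇□q→□◇q is valid. Take Rxy, Rxz and set V(q)={w : Ryw}. Then □q at y so ◇□q at x, so □◇q at x, so ◇q at z, giving w with Rzw and Ryw.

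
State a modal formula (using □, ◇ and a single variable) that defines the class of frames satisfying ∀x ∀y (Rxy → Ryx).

p → □◇p

A defining formula is p → □◇p (the B axiom).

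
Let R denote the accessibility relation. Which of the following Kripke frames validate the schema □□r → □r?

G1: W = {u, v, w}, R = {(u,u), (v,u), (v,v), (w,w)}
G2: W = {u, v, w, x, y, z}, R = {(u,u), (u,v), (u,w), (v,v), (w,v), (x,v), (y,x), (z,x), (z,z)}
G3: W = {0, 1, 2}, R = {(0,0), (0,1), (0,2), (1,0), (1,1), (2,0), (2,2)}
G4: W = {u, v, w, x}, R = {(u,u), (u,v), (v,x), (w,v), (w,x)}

Frame correspondent (Sahlqvist): ∀x ∀y (Rxy → ∃z (Rxz ∧ Rzy)) — i.e. density.
G1: satisfies the condition.
G2: fails — Ryx but no t with Ryt and Rtx.
G3: satisfies the condition.
G4: fails — Rvx but no z with Rvz and Rzx.

G1, G3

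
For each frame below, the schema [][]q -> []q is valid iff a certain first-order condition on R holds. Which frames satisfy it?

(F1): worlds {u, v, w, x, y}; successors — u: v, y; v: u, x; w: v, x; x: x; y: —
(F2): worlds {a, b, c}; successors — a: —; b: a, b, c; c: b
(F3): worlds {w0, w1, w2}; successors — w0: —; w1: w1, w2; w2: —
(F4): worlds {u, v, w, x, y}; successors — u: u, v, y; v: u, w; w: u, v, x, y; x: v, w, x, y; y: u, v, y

(F2), (F3)

The schema corresponds to density: forall x forall y (Rxy -> exists z (Rxz & Rzy)).
(F1): fails — Ruv but no z with Ruz and Rzv.
(F2): satisfies the condition.
(F3): satisfies the condition.
(F4): fails — Rvw but no z with Rvz and Rzw.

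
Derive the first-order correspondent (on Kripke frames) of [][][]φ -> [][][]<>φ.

This is a Sahlqvist (Geach-type) schema ◇^0□^3φ → □^3◇^1φ.
Minimal-valuation argument: fix x; take any y with xR^0y and any z with xR^3z. Set V(φ) to the set of worlds R-reachable from y in exactly 3 steps. Then □^3φ holds at y, so the antecedent holds at x; validity forces ◇^1φ at z, giving a w with zR^1w and yR^3w.
First-order correspondent: forall x forall z (x R^3 z -> exists w (x R^3 w & zRw)).

forall x forall z (x R^3 z -> exists w (x R^3 w & zRw))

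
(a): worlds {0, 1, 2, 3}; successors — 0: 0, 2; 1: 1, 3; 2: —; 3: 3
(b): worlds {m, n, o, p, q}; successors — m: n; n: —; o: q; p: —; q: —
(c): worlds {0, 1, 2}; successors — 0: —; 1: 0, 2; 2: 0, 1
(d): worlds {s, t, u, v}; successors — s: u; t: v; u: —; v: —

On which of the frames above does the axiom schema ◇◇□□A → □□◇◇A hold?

(b), (d)

The schema corresponds to a generalized confluence (Geach) condition: ∀x ∀y ∀z ((xR²y ∧ xR²z) → ∃w (yR²w ∧ zR²w)).
(a): fails — 0R²0, 0R²2 but no w with 0R²w and 2R²w.
(b): condition met.
(c): fails — 1R²0, 1R²0 but no w with 0R²w and 0R²w.
(d): condition met.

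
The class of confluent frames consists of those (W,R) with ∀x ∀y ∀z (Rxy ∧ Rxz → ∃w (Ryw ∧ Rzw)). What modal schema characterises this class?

◇□ψ → □◇ψ

This is convergence; the standard corresponding axiom is .2: ◇□ψ → □◇ψ.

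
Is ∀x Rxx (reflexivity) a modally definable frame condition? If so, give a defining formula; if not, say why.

Definable; □r → r defines it

Yes: it is reflexivity, defined by the T schema □r → r.
Suppose □r→r is valid. At any x set V(r)={w : Rxw}. Then □r holds at x, so r holds at x, i.e. Rxx.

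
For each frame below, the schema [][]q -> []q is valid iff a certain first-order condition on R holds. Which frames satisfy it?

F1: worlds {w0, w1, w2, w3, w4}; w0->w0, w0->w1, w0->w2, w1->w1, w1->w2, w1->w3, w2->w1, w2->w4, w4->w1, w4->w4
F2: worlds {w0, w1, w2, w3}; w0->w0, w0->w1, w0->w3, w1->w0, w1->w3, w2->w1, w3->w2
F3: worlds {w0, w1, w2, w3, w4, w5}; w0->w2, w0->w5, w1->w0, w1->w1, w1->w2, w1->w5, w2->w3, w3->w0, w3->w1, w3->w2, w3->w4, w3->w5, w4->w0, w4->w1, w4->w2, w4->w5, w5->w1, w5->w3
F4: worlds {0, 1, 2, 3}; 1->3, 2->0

This is the axiom for density; its first-order frame correspondent is forall x forall y (Rxy -> exists z (Rxz & Rzy)).
F1: satisfies the condition.
F2: fails — Rw3w2 but no z with Rw3z and Rzw2.
F3: fails — Rw0w5 but no z with Rw0z and Rzw5.
F4: fails — R20 but no z with R2z and Rz0.
Valid on: F1.

F1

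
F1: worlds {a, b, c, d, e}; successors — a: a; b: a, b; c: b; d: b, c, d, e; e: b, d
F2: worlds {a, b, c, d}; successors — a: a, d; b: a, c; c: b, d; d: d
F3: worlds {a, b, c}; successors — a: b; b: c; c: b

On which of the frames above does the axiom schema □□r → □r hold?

This is the axiom for density; its first-order frame correspondent is ∀x ∀y (Rxy → ∃z (Rxz ∧ Rzy)).
F1: ✓.
F2: fails — Rbc but no z with Rbz and Rzc.
F3: fails — Rab but no z with Raz and Rzb.
Valid on: F1.

F1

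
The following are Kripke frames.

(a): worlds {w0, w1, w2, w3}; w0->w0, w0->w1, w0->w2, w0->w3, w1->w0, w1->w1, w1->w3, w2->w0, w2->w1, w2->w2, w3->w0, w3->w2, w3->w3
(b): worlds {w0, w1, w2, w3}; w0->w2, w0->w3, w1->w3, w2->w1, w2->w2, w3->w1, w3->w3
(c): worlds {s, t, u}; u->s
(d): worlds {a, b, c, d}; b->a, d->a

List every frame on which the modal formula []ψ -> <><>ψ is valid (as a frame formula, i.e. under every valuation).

(a), (b)

The schema corresponds to a generalized confluence (Geach) condition: forall x exists w (xRw & x R^2 w).
(a): condition met.
(b): condition met.
(c): fails — at s but no w with sRw and sR²w.
(d): fails — at a but no w with aRw and aR²w.
Valid on: (a), (b).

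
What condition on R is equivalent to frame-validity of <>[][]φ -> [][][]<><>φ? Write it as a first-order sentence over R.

This is a Sahlqvist (Geach-type) schema ◇^1□^2φ → □^3◇^2φ.
Minimal-valuation argument: fix x; take any y with xR^1y and any z with xR^3z. Set V(φ) to the set of worlds R-reachable from y in exactly 2 steps. Then □^2φ holds at y, so the antecedent holds at x; validity forces ◇^2φ at z, giving a w with zR^2w and yR^2w.
First-order correspondent: forall x forall y forall z ((xRy & x R^3 z) -> exists w (y R^2 w & z R^2 w)).

forall x forall y forall z ((xRy & x R^3 z) -> exists w (y R^2 w & z R^2 w))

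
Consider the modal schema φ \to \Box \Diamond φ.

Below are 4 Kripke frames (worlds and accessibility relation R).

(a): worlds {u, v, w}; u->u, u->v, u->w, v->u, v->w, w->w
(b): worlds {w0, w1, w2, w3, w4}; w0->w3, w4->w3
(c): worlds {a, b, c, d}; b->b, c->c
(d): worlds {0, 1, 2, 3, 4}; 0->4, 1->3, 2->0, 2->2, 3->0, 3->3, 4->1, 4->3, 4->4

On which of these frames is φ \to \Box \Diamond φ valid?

(c)

The schema corresponds to symmetry: \forall x \forall y (Rxy \to Ryx).
(a): fails — Ruw but not Rwu.
(b): fails — Rw4w3 but not Rw3w4.
(c): condition met.
(d): fails — R43 but not R34.
Valid on: (c).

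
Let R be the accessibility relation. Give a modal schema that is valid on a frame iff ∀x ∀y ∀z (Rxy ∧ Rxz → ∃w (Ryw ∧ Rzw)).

◇□p → □◇p

The condition is convergence. The .2 schema ◇□p → □◇p defines it.
Suppose ◇□p→□◇p is valid. Take Rxy, Rxz and set V(p)={w : Ryw}. Then □p at y so ◇□p at x, so □◇p at x, so ◇p at z, giving w with Rzw and Ryw.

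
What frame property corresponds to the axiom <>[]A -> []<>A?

Convergence

This schema is the .2 axiom.
Its frame correspondent is convergence — forall x forall y forall z (Rxy & Rxz -> exists w (Ryw & Rzw)).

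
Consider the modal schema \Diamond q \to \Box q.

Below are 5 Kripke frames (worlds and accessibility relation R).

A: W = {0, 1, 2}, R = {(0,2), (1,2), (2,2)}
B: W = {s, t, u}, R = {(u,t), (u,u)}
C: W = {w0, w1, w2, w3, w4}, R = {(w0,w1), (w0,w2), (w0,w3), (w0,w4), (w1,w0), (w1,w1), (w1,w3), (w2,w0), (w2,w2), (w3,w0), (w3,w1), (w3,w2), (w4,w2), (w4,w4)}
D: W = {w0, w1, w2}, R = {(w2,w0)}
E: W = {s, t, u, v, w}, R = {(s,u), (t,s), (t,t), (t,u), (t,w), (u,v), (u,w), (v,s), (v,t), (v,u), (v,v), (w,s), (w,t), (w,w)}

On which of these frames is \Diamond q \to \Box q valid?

Frame correspondent (Sahlqvist): \forall x \forall y \forall z (Rxy \wedge Rxz \to y = z) — i.e. partial functionality.
A: ✓.
B: fails — u sees both t and u.
C: fails — w0 sees both w1 and w2.
D: ✓.
E: fails — t sees both s and t.
Valid on: A, D.

A, D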